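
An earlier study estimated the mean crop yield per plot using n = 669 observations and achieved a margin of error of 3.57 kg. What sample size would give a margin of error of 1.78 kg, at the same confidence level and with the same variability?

n = 2692

Margin of error scales as 1/√n, so n₂ = n₁·(E₁/E₂)².
n₂ = 669 × (3.57/1.78)² = 669 × 4.023 = 2691.39
Round up: n₂ = 2692.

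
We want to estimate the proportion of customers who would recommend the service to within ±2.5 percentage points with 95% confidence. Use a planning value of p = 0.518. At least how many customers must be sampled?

n = 1535

For a proportion with margin E = 0.025 at 95% confidence, z = 1.960.
n = p̂(1−p̂)(z/E)² = 0.518 × 0.482 × (1.960/0.025)² = 1534.65
Round up: n = 1535.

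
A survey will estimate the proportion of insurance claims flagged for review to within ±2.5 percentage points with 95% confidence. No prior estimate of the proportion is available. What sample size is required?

1537

For a proportion with margin E = 0.025 at 95% confidence, z = 1.960.
With no prior estimate, use p = 0.5, which maximizes p(1−p) at 0.25.
n = 0.25 × (z/E)² = 0.25 × (1.960/0.025)² = 1536.64
Round up: n = 1537.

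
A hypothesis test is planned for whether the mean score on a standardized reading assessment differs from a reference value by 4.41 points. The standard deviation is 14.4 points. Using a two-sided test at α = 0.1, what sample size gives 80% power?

For a one-sample z-test, n = ((z_{α/2} + z_β)·σ/δ)².
z_{α/2} = 1.645 (two-sided α = 0.1); z_β = 0.842 (power 80% → β = 0.2).
n = (2.487 × 14.4 / 4.41)² = 65.95
Round up: n = 66.

66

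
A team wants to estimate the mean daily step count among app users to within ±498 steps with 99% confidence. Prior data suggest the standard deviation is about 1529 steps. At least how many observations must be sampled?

For a mean, the margin of error is E = z·σ/√n, so n = (zσ/E)².
At 99% confidence, z = 2.576.
n = (2.576 × 1529 / 498)² = 62.55
Round up: n = 63.

63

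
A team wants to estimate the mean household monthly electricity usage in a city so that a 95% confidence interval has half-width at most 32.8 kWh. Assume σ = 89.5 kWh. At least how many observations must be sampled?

29

For a mean, the margin of error is E = z·σ/√n, so n = (zσ/E)².
At 95% confidence, z = 1.960.
n = (1.960 × 89.5 / 32.8)² = 28.60
Round up: n = 29.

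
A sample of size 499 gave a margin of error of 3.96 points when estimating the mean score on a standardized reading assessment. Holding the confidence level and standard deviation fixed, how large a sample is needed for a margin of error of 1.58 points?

n = 3135

Margin of error scales as 1/√n, so n₂ = n₁·(E₁/E₂)².
n₂ = 499 × (3.96/1.58)² = 499 × 6.282 = 3134.72
Round up: n₂ = 3135.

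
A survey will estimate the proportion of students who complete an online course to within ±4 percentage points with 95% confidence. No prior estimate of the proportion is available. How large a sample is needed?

For a proportion with margin E = 0.04 at 95% confidence, z = 1.960.
With no prior estimate, use p = 0.5, which maximizes p(1−p) at 0.25.
n = 0.25 × (z/E)² = 0.25 × (1.960/0.04)² = 600.25
Round up: n = 601.

601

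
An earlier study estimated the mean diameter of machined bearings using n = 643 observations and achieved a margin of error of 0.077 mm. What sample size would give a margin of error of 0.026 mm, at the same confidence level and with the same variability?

n = 5640

Margin of error scales as 1/√n, so n₂ = n₁·(E₁/E₂)².
n₂ = 643 × (0.077/0.026)² = 643 × 8.771 = 5639.75
Round up: n₂ = 5640.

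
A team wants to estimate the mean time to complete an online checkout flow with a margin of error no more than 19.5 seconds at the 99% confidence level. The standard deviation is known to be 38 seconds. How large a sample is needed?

For a mean, the margin of error is E = z·σ/√n, so n = (zσ/E)².
At 99% confidence, z = 2.576.
n = (2.576 × 38 / 19.5)² = 25.20
Round up: n = 26.

26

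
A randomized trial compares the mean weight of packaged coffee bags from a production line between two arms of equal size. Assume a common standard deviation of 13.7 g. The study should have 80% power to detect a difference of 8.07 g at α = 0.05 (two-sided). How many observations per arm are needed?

46 per group

For two equal groups, n per group = 2·((z_{α/2} + z_β)·σ/δ)².
z_{α/2} = 1.960; z_β = 0.842 (power 80%).
n = 2 × (2.802 × 13.7 / 8.07)² = 2 × 22.63 = 45.26
Round up: n = 46 per group.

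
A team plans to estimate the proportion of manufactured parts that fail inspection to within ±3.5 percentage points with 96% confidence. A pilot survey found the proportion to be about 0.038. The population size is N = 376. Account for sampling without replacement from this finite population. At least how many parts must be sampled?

For a proportion with margin E = 0.035 at 96% confidence, z = 2.054.
n = p̂(1−p̂)(z/E)² = 0.038 × 0.962 × (2.054/0.035)² = 125.90 — call this n₀.
Finite-population correction with N = 376: n = n₀ / (1 + (n₀−1)/N) = 125.90 / 1.332 = 94.52
Round up: n = 95.

95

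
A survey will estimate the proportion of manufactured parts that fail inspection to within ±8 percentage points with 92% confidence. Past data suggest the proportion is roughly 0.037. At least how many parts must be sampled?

For a proportion with margin E = 0.08 at 92% confidence, z = 1.751.
n = p̂(1−p̂)(z/E)² = 0.037 × 0.963 × (1.751/0.08)² = 17.07
Round up: n = 18.

18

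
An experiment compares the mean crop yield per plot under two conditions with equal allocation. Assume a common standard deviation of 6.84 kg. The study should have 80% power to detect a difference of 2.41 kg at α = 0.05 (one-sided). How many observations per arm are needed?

100 per group

For two equal groups, n per group = 2·((z_α + z_β)·σ/δ)².
z_α = 1.645; z_β = 0.842 (power 80%).
n = 2 × (2.487 × 6.84 / 2.41)² = 2 × 49.82 = 99.64
Round up: n = 100 per group.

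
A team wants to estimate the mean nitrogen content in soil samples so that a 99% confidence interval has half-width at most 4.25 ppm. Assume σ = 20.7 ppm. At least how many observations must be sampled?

For a mean, the margin of error is E = z·σ/√n, so n = (zσ/E)².
At 99% confidence, z = 2.576.
n = (2.576 × 20.7 / 4.25)² = 157.42
Round up: n = 158.

n = 158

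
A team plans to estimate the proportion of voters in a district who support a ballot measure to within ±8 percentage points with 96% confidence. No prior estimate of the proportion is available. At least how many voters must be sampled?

For a proportion with margin E = 0.08 at 96% confidence, z = 2.054.
With no prior estimate, use p = 0.5, which maximizes p(1−p) at 0.25.
n = 0.25 × (z/E)² = 0.25 × (2.054/0.08)² = 164.80
Round up: n = 165.

165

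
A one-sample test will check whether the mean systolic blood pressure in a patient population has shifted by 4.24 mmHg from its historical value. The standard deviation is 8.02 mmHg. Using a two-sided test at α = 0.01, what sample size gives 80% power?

For a one-sample z-test, n = ((z_{α/2} + z_β)·σ/δ)².
z_{α/2} = 2.576 (two-sided α = 0.01); z_β = 0.842 (power 80% → β = 0.2).
n = (3.418 × 8.02 / 4.24)² = 41.80
Round up: n = 42.

42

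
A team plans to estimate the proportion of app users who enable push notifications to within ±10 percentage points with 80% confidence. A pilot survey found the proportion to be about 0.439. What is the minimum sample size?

For a proportion with margin E = 0.1 at 80% confidence, z = 1.282.
n = p̂(1−p̂)(z/E)² = 0.439 × 0.561 × (1.282/0.1)² = 40.48
Round up: n = 41.

41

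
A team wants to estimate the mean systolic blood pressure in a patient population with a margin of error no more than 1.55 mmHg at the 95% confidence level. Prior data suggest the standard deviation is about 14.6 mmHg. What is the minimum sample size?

For a mean, the margin of error is E = z·σ/√n, so n = (zσ/E)².
At 95% confidence, z = 1.960.
n = (1.960 × 14.6 / 1.55)² = 340.84
Round up: n = 341.

341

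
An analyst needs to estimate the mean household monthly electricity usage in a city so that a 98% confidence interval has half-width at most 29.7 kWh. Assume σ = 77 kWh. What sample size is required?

For a mean, the margin of error is E = z·σ/√n, so n = (zσ/E)².
At 98% confidence, z = 2.326.
n = (2.326 × 77 / 29.7)² = 36.37
Round up: n = 37.

37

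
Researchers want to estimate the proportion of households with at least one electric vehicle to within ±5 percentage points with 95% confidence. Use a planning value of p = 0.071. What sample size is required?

For a proportion with margin E = 0.05 at 95% confidence, z = 1.960.
n = p̂(1−p̂)(z/E)² = 0.071 × 0.929 × (1.960/0.05)² = 101.36
Round up: n = 102.

n = 102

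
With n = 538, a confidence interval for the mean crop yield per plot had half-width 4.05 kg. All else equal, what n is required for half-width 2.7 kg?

Margin of error scales as 1/√n, so n₂ = n₁·(E₁/E₂)².
n₂ = 538 × (4.05/2.7)² = 538 × 2.25 = 1210.50
Round up: n₂ = 1211.

1211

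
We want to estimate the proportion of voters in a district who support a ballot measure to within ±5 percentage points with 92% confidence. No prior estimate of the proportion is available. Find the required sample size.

307

For a proportion with margin E = 0.05 at 92% confidence, z = 1.751.
With no prior estimate, use p = 0.5, which maximizes p(1−p) at 0.25.
n = 0.25 × (z/E)² = 0.25 × (1.751/0.05)² = 306.60
Round up: n = 307.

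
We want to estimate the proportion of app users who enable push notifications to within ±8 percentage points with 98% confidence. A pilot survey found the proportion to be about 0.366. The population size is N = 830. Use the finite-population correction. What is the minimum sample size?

159

For a proportion with margin E = 0.08 at 98% confidence, z = 2.326.
n = p̂(1−p̂)(z/E)² = 0.366 × 0.634 × (2.326/0.08)² = 196.16 — call this n₀.
Finite-population correction with N = 830: n = n₀ / (1 + (n₀−1)/N) = 196.16 / 1.235 = 158.83
Round up: n = 159.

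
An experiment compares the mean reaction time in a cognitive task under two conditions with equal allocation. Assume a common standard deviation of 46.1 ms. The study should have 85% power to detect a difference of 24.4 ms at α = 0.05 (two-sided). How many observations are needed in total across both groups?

130 total

For two equal groups, n per group = 2·((z_{α/2} + z_β)·σ/δ)².
z_{α/2} = 1.960; z_β = 1.036 (power 85%).
n = 2 × (2.996 × 46.1 / 24.4)² = 2 × 32.04 = 64.08
Round up: n = 65 per group.
Total across both groups: 2 × 65 = 130.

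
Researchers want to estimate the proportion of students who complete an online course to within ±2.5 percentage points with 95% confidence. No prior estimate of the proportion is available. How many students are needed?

For a proportion with margin E = 0.025 at 95% confidence, z = 1.960.
With no prior estimate, use p = 0.5, which maximizes p(1−p) at 0.25.
n = 0.25 × (z/E)² = 0.25 × (1.960/0.025)² = 1536.64
Round up: n = 1537.

1537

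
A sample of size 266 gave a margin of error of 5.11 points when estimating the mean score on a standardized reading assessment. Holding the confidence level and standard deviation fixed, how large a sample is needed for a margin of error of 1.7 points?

2404

Margin of error scales as 1/√n, so n₂ = n₁·(E₁/E₂)².
n₂ = 266 × (5.11/1.7)² = 266 × 9.035 = 2403.31
Round up: n₂ = 2404.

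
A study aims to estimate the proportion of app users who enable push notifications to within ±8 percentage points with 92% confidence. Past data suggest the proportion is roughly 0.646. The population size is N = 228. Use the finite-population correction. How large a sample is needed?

For a proportion with margin E = 0.08 at 92% confidence, z = 1.751.
n = p̂(1−p̂)(z/E)² = 0.646 × 0.354 × (1.751/0.08)² = 109.55 — call this n₀.
Finite-population correction with N = 228: n = n₀ / (1 + (n₀−1)/N) = 109.55 / 1.476 = 74.22
Round up: n = 75.

n = 75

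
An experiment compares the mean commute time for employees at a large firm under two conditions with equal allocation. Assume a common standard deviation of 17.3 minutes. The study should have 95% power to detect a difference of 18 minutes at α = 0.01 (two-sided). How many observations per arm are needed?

33 per group

For two equal groups, n per group = 2·((z_{α/2} + z_β)·σ/δ)².
z_{α/2} = 2.576; z_β = 1.645 (power 95%).
n = 2 × (4.221 × 17.3 / 18)² = 2 × 16.46 = 32.92
Round up: n = 33 per group.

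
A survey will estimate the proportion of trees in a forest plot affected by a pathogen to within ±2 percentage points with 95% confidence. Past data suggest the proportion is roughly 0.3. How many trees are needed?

n = 2017

For a proportion with margin E = 0.02 at 95% confidence, z = 1.960.
n = p̂(1−p̂)(z/E)² = 0.3 × 0.7 × (1.960/0.02)² = 2016.84
Round up: n = 2017.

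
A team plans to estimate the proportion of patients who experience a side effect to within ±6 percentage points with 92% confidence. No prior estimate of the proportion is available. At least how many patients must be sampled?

213

For a proportion with margin E = 0.06 at 92% confidence, z = 1.751.
With no prior estimate, use p = 0.5, which maximizes p(1−p) at 0.25.
n = 0.25 × (z/E)² = 0.25 × (1.751/0.06)² = 212.92
Round up: n = 213.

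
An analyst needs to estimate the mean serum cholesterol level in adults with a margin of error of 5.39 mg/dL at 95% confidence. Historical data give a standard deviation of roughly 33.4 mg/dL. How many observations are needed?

148

For a mean, the margin of error is E = z·σ/√n, so n = (zσ/E)².
At 95% confidence, z = 1.960.
n = (1.960 × 33.4 / 5.39)² = 147.51
Round up: n = 148.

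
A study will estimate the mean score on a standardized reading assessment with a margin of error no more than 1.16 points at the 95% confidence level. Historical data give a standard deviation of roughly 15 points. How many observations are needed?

n = 643

For a mean, the margin of error is E = z·σ/√n, so n = (zσ/E)².
At 95% confidence, z = 1.960.
n = (1.960 × 15 / 1.16)² = 642.36
Round up: n = 643.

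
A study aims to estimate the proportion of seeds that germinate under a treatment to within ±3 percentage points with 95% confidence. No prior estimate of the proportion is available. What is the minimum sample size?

For a proportion with margin E = 0.03 at 95% confidence, z = 1.960.
With no prior estimate, use p = 0.5, which maximizes p(1−p) at 0.25.
n = 0.25 × (z/E)² = 0.25 × (1.960/0.03)² = 1067.11
Round up: n = 1068.

1068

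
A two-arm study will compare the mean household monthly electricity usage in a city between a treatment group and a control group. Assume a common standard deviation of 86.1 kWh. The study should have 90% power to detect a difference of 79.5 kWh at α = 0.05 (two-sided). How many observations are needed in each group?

25 per group

For two equal groups, n per group = 2·((z_{α/2} + z_β)·σ/δ)².
z_{α/2} = 1.960; z_β = 1.282 (power 90%).
n = 2 × (3.242 × 86.1 / 79.5)² = 2 × 12.33 = 24.66
Round up: n = 25 per group.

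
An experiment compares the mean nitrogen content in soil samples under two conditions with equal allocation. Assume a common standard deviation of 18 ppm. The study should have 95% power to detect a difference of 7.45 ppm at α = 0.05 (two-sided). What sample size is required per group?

152 per group

For two equal groups, n per group = 2·((z_{α/2} + z_β)·σ/δ)².
z_{α/2} = 1.960; z_β = 1.645 (power 95%).
n = 2 × (3.605 × 18 / 7.45)² = 2 × 75.87 = 151.74
Round up: n = 152 per group.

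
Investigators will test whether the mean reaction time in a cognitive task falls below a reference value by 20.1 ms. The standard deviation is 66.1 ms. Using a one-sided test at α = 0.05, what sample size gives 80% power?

For a one-sample z-test, n = ((z_α + z_β)·σ/δ)².
z_α = 1.645 (one-sided α = 0.05); z_β = 0.842 (power 80% → β = 0.2).
n = (2.487 × 66.1 / 20.1)² = 66.89
Round up: n = 67.

n = 67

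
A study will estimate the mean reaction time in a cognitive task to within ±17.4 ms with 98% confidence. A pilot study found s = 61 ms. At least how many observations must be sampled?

67

For a mean, the margin of error is E = z·σ/√n, so n = (zσ/E)².
At 98% confidence, z = 2.326.
n = (2.326 × 61 / 17.4)² = 66.49
Round up: n = 67.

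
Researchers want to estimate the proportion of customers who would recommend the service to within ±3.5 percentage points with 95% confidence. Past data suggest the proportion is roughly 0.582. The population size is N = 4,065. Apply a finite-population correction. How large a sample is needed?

n = 643

For a proportion with margin E = 0.035 at 95% confidence, z = 1.960.
n = p̂(1−p̂)(z/E)² = 0.582 × 0.418 × (1.960/0.035)² = 762.91 — call this n₀.
Finite-population correction with N = 4,065: n = n₀ / (1 + (n₀−1)/N) = 762.91 / 1.187 = 642.72
Round up: n = 643.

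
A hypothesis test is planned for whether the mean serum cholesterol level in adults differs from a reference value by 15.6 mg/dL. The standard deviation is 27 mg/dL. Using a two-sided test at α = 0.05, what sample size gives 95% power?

For a one-sample z-test, n = ((z_{α/2} + z_β)·σ/δ)².
z_{α/2} = 1.960 (two-sided α = 0.05); z_β = 1.645 (power 95% → β = 0.05).
n = (3.605 × 27 / 15.6)² = 38.93
Round up: n = 39.

39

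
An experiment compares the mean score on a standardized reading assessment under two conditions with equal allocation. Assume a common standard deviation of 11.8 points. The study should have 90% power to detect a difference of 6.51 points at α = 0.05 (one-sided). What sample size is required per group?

For two equal groups, n per group = 2·((z_α + z_β)·σ/δ)².
z_α = 1.645; z_β = 1.282 (power 90%).
n = 2 × (2.927 × 11.8 / 6.51)² = 2 × 28.15 = 56.30
Round up: n = 57 per group.

57 per group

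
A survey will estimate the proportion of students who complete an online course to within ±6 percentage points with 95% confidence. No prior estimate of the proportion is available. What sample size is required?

267

For a proportion with margin E = 0.06 at 95% confidence, z = 1.960.
With no prior estimate, use p = 0.5, which maximizes p(1−p) at 0.25.
n = 0.25 × (z/E)² = 0.25 × (1.960/0.06)² = 266.78
Round up: n = 267.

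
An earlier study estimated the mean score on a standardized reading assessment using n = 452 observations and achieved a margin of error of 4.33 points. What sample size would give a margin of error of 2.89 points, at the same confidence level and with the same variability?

Margin of error scales as 1/√n, so n₂ = n₁·(E₁/E₂)².
n₂ = 452 × (4.33/2.89)² = 452 × 2.245 = 1014.74
Round up: n₂ = 1015.

1015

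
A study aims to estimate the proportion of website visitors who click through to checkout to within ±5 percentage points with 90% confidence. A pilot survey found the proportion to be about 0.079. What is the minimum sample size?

79

For a proportion with margin E = 0.05 at 90% confidence, z = 1.645.
n = p̂(1−p̂)(z/E)² = 0.079 × 0.921 × (1.645/0.05)² = 78.76
Round up: n = 79.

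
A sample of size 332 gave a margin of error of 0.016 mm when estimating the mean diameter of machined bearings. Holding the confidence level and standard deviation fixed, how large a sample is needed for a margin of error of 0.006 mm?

Margin of error scales as 1/√n, so n₂ = n₁·(E₁/E₂)².
n₂ = 332 × (0.016/0.006)² = 332 × 7.111 = 2360.85
Round up: n₂ = 2361.

2361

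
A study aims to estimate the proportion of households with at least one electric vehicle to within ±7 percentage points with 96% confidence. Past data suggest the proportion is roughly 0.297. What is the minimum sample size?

180

For a proportion with margin E = 0.07 at 96% confidence, z = 2.054.
n = p̂(1−p̂)(z/E)² = 0.297 × 0.703 × (2.054/0.07)² = 179.77
Round up: n = 180.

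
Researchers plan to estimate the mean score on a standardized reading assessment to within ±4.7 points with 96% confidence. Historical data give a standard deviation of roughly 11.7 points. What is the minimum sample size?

27

For a mean, the margin of error is E = z·σ/√n, so n = (zσ/E)².
At 96% confidence, z = 2.054.
n = (2.054 × 11.7 / 4.7)² = 26.14
Round up: n = 27.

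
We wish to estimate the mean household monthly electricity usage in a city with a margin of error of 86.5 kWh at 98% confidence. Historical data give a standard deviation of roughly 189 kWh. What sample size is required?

For a mean, the margin of error is E = z·σ/√n, so n = (zσ/E)².
At 98% confidence, z = 2.326.
n = (2.326 × 189 / 86.5)² = 25.83
Round up: n = 26.

26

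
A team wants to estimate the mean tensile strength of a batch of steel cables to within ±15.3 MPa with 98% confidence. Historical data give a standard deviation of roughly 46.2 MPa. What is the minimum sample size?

n = 50

For a mean, the margin of error is E = z·σ/√n, so n = (zσ/E)².
At 98% confidence, z = 2.326.
n = (2.326 × 46.2 / 15.3)² = 49.33
Round up: n = 50.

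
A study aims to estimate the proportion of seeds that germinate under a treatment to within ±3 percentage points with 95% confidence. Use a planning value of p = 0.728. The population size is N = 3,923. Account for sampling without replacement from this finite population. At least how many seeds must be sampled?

For a proportion with margin E = 0.03 at 95% confidence, z = 1.960.
n = p̂(1−p̂)(z/E)² = 0.728 × 0.272 × (1.960/0.03)² = 845.22 — call this n₀.
Finite-population correction with N = 3,923: n = n₀ / (1 + (n₀−1)/N) = 845.22 / 1.215 = 695.65
Round up: n = 696.

n = 696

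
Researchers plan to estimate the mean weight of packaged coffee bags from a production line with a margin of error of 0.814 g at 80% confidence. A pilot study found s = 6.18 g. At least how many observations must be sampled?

n = 95

For a mean, the margin of error is E = z·σ/√n, so n = (zσ/E)².
At 80% confidence, z = 1.282.
n = (1.282 × 6.18 / 0.814)² = 94.73
Round up: n = 95.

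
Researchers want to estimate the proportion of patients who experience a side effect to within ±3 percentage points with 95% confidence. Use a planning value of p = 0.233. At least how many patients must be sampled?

n = 763

For a proportion with margin E = 0.03 at 95% confidence, z = 1.960.
n = p̂(1−p̂)(z/E)² = 0.233 × 0.767 × (1.960/0.03)² = 762.82
Round up: n = 763.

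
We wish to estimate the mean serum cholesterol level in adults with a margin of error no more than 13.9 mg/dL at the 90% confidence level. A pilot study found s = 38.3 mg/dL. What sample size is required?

For a mean, the margin of error is E = z·σ/√n, so n = (zσ/E)².
At 90% confidence, z = 1.645.
n = (1.645 × 38.3 / 13.9)² = 20.54
Round up: n = 21.

21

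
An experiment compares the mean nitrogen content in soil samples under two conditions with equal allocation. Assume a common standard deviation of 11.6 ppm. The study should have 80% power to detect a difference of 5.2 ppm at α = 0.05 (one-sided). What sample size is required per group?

62 per group

For two equal groups, n per group = 2·((z_α + z_β)·σ/δ)².
z_α = 1.645; z_β = 0.842 (power 80%).
n = 2 × (2.487 × 11.6 / 5.2)² = 2 × 30.78 = 61.56
Round up: n = 62 per group.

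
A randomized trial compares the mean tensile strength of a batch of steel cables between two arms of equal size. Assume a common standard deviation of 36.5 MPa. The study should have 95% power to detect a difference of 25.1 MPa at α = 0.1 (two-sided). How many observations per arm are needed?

46 per group

For two equal groups, n per group = 2·((z_{α/2} + z_β)·σ/δ)².
z_{α/2} = 1.645; z_β = 1.645 (power 95%).
n = 2 × (3.290 × 36.5 / 25.1)² = 2 × 22.89 = 45.78
Round up: n = 46 per group.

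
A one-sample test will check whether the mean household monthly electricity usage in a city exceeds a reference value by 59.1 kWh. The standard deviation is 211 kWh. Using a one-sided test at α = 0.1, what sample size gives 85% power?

For a one-sample z-test, n = ((z_α + z_β)·σ/δ)².
z_α = 1.282 (one-sided α = 0.1); z_β = 1.036 (power 85% → β = 0.15).
n = (2.318 × 211 / 59.1)² = 68.49
Round up: n = 69.

69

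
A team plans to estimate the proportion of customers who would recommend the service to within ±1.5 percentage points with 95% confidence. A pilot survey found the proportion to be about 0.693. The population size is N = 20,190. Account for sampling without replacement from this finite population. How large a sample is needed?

n = 3079

For a proportion with margin E = 0.015 at 95% confidence, z = 1.960.
n = p̂(1−p̂)(z/E)² = 0.693 × 0.307 × (1.960/0.015)² = 3632.46 — call this n₀.
Finite-population correction with N = 20,190: n = n₀ / (1 + (n₀−1)/N) = 3632.46 / 1.18 = 3078.36
Round up: n = 3079.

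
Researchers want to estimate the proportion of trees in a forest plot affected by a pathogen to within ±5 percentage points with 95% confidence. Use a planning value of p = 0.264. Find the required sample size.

n = 299

For a proportion with margin E = 0.05 at 95% confidence, z = 1.960.
n = p̂(1−p̂)(z/E)² = 0.264 × 0.736 × (1.960/0.05)² = 298.58
Round up: n = 299.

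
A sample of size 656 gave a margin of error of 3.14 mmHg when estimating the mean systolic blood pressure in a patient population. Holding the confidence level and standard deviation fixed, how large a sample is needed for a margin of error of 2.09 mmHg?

1481

Margin of error scales as 1/√n, so n₂ = n₁·(E₁/E₂)².
n₂ = 656 × (3.14/2.09)² = 656 × 2.257 = 1480.59
Round up: n₂ = 1481.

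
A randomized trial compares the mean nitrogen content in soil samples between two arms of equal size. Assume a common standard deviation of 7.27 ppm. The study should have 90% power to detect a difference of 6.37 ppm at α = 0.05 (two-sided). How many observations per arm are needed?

For two equal groups, n per group = 2·((z_{α/2} + z_β)·σ/δ)².
z_{α/2} = 1.960; z_β = 1.282 (power 90%).
n = 2 × (3.242 × 7.27 / 6.37)² = 2 × 13.69 = 27.38
Round up: n = 28 per group.

28 per group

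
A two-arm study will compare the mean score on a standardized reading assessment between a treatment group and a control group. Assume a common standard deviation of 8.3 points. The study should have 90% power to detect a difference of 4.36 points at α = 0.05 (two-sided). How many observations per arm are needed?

For two equal groups, n per group = 2·((z_{α/2} + z_β)·σ/δ)².
z_{α/2} = 1.960; z_β = 1.282 (power 90%).
n = 2 × (3.242 × 8.3 / 4.36)² = 2 × 38.09 = 76.18
Round up: n = 77 per group.

77 per group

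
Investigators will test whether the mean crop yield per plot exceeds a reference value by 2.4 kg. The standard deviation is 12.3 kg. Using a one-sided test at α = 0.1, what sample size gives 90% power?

For a one-sample z-test, n = ((z_α + z_β)·σ/δ)².
z_α = 1.282 (one-sided α = 0.1); z_β = 1.282 (power 90% → β = 0.1).
n = (2.564 × 12.3 / 2.4)² = 172.67
Round up: n = 173.

n = 173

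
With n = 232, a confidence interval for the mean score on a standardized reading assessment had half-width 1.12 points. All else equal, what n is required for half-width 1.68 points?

104

Margin of error scales as 1/√n, so n₂ = n₁·(E₁/E₂)².
n₂ = 232 × (1.12/1.68)² = 232 × 0.4444 = 103.10
Round up: n₂ = 104.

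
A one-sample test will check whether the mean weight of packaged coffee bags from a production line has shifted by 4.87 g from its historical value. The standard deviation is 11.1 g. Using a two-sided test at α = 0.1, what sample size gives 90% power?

45

For a one-sample z-test, n = ((z_{α/2} + z_β)·σ/δ)².
z_{α/2} = 1.645 (two-sided α = 0.1); z_β = 1.282 (power 90% → β = 0.1).
n = (2.927 × 11.1 / 4.87)² = 44.51
Round up: n = 45.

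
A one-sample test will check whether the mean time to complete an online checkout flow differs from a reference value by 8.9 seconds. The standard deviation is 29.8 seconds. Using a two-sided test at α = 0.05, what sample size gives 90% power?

For a one-sample z-test, n = ((z_{α/2} + z_β)·σ/δ)².
z_{α/2} = 1.960 (two-sided α = 0.05); z_β = 1.282 (power 90% → β = 0.1).
n = (3.242 × 29.8 / 8.9)² = 117.84
Round up: n = 118.

118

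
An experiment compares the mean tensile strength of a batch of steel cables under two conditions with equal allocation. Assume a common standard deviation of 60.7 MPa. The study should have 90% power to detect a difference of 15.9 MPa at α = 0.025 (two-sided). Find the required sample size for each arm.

For two equal groups, n per group = 2·((z_{α/2} + z_β)·σ/δ)².
z_{α/2} = 2.241; z_β = 1.282 (power 90%).
n = 2 × (3.523 × 60.7 / 15.9)² = 2 × 180.89 = 361.78
Round up: n = 362 per group.

362 per group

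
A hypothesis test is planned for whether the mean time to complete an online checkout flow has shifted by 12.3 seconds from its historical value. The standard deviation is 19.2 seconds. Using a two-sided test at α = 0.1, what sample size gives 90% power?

For a one-sample z-test, n = ((z_{α/2} + z_β)·σ/δ)².
z_{α/2} = 1.645 (two-sided α = 0.1); z_β = 1.282 (power 90% → β = 0.1).
n = (2.927 × 19.2 / 12.3)² = 20.88
Round up: n = 21.

21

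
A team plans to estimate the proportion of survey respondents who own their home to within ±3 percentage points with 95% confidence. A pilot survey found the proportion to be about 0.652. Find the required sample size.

For a proportion with margin E = 0.03 at 95% confidence, z = 1.960.
n = p̂(1−p̂)(z/E)² = 0.652 × 0.348 × (1.960/0.03)² = 968.49
Round up: n = 969.

n = 969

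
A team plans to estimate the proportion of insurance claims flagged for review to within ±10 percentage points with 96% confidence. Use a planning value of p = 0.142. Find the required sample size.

For a proportion with margin E = 0.1 at 96% confidence, z = 2.054.
n = p̂(1−p̂)(z/E)² = 0.142 × 0.858 × (2.054/0.1)² = 51.40
Round up: n = 52.

52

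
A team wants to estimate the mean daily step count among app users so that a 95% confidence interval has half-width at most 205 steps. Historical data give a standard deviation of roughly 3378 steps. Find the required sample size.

For a mean, the margin of error is E = z·σ/√n, so n = (zσ/E)².
At 95% confidence, z = 1.960.
n = (1.960 × 3378 / 205)² = 1043.09
Round up: n = 1044.

1044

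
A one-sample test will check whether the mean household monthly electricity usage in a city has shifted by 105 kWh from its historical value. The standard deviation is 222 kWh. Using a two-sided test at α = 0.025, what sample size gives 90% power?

56

For a one-sample z-test, n = ((z_{α/2} + z_β)·σ/δ)².
z_{α/2} = 2.241 (two-sided α = 0.025); z_β = 1.282 (power 90% → β = 0.1).
n = (3.523 × 222 / 105)² = 55.48
Round up: n = 56.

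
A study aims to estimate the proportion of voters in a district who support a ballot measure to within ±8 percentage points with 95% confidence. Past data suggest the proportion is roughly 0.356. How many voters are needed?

For a proportion with margin E = 0.08 at 95% confidence, z = 1.960.
n = p̂(1−p̂)(z/E)² = 0.356 × 0.644 × (1.960/0.08)² = 137.62
Round up: n = 138.

n = 138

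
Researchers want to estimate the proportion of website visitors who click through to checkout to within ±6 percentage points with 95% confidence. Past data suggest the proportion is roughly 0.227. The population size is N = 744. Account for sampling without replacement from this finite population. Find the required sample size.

150

For a proportion with margin E = 0.06 at 95% confidence, z = 1.960.
n = p̂(1−p̂)(z/E)² = 0.227 × 0.773 × (1.960/0.06)² = 187.25 — call this n₀.
Finite-population correction with N = 744: n = n₀ / (1 + (n₀−1)/N) = 187.25 / 1.25 = 149.80
Round up: n = 150.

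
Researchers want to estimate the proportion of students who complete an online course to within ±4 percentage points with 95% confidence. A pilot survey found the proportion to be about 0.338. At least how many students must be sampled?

For a proportion with margin E = 0.04 at 95% confidence, z = 1.960.
n = p̂(1−p̂)(z/E)² = 0.338 × 0.662 × (1.960/0.04)² = 537.24
Round up: n = 538.

538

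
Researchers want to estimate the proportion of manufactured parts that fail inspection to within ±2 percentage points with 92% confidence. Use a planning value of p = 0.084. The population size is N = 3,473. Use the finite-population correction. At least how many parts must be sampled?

For a proportion with margin E = 0.02 at 92% confidence, z = 1.751.
n = p̂(1−p̂)(z/E)² = 0.084 × 0.916 × (1.751/0.02)² = 589.78 — call this n₀.
Finite-population correction with N = 3,473: n = n₀ / (1 + (n₀−1)/N) = 589.78 / 1.17 = 504.09
Round up: n = 505.

505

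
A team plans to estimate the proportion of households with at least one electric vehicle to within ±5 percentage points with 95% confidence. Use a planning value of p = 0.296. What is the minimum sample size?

321

For a proportion with margin E = 0.05 at 95% confidence, z = 1.960.
n = p̂(1−p̂)(z/E)² = 0.296 × 0.704 × (1.960/0.05)² = 320.21
Round up: n = 321.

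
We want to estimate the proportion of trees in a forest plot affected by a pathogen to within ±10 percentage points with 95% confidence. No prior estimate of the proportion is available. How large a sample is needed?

For a proportion with margin E = 0.1 at 95% confidence, z = 1.960.
With no prior estimate, use p = 0.5, which maximizes p(1−p) at 0.25.
n = 0.25 × (z/E)² = 0.25 × (1.960/0.1)² = 96.04
Round up: n = 97.

n = 97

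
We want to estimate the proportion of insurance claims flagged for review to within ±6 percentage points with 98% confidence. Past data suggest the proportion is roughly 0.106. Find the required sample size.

143

For a proportion with margin E = 0.06 at 98% confidence, z = 2.326.
n = p̂(1−p̂)(z/E)² = 0.106 × 0.894 × (2.326/0.06)² = 142.42
Round up: n = 143.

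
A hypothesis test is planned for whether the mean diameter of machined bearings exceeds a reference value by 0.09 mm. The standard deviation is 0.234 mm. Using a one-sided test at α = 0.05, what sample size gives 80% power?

For a one-sample z-test, n = ((z_α + z_β)·σ/δ)².
z_α = 1.645 (one-sided α = 0.05); z_β = 0.842 (power 80% → β = 0.2).
n = (2.487 × 0.234 / 0.09)² = 41.81
Round up: n = 42.

42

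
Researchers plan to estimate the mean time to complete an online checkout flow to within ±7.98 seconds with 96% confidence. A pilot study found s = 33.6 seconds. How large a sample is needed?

75

For a mean, the margin of error is E = z·σ/√n, so n = (zσ/E)².
At 96% confidence, z = 2.054.
n = (2.054 × 33.6 / 7.98)² = 74.80
Round up: n = 75.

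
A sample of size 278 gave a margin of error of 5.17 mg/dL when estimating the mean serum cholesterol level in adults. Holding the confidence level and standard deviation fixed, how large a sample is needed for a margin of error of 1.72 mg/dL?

Margin of error scales as 1/√n, so n₂ = n₁·(E₁/E₂)².
n₂ = 278 × (5.17/1.72)² = 278 × 9.035 = 2511.73
Round up: n₂ = 2512.

n = 2512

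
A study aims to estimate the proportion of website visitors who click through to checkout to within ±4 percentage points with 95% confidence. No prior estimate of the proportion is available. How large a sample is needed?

601

For a proportion with margin E = 0.04 at 95% confidence, z = 1.960.
With no prior estimate, use p = 0.5, which maximizes p(1−p) at 0.25.
n = 0.25 × (z/E)² = 0.25 × (1.960/0.04)² = 600.25
Round up: n = 601.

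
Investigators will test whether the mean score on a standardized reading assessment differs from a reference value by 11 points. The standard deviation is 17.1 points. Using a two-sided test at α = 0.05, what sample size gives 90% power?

26

For a one-sample z-test, n = ((z_{α/2} + z_β)·σ/δ)².
z_{α/2} = 1.960 (two-sided α = 0.05); z_β = 1.282 (power 90% → β = 0.1).
n = (3.242 × 17.1 / 11)² = 25.40
Round up: n = 26.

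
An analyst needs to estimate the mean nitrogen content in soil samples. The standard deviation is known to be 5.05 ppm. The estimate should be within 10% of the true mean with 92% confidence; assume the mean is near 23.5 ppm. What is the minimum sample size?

For a mean, the margin of error is E = z·σ/√n, so n = (zσ/E)².
At 92% confidence, z = 1.751.
E = 10% of 23.5 = 2.35 ppm.
n = (1.751 × 5.05 / 2.35)² = 14.16
Round up: n = 15.

n = 15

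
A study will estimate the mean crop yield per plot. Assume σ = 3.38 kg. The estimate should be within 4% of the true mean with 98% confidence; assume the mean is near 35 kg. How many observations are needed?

For a mean, the margin of error is E = z·σ/√n, so n = (zσ/E)².
At 98% confidence, z = 2.326.
E = 4% of 35 = 1.4 kg.
n = (2.326 × 3.38 / 1.4)² = 31.54
Round up: n = 32.

32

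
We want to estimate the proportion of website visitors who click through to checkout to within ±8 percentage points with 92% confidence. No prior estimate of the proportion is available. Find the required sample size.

For a proportion with margin E = 0.08 at 92% confidence, z = 1.751.
With no prior estimate, use p = 0.5, which maximizes p(1−p) at 0.25.
n = 0.25 × (z/E)² = 0.25 × (1.751/0.08)² = 119.77
Round up: n = 120.

120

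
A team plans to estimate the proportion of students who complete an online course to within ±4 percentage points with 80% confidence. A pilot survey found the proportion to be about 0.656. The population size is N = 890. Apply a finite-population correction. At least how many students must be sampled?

For a proportion with margin E = 0.04 at 80% confidence, z = 1.282.
n = p̂(1−p̂)(z/E)² = 0.656 × 0.344 × (1.282/0.04)² = 231.80 — call this n₀.
Finite-population correction with N = 890: n = n₀ / (1 + (n₀−1)/N) = 231.80 / 1.259 = 184.11
Round up: n = 185.

185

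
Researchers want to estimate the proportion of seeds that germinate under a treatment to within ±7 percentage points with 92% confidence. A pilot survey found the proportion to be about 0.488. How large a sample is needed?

For a proportion with margin E = 0.07 at 92% confidence, z = 1.751.
n = p̂(1−p̂)(z/E)² = 0.488 × 0.512 × (1.751/0.07)² = 156.34
Round up: n = 157.

157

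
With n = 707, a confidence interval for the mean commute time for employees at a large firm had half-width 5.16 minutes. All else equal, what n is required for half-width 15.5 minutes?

79

Margin of error scales as 1/√n, so n₂ = n₁·(E₁/E₂)².
n₂ = 707 × (5.16/15.5)² = 707 × 0.1108 = 78.34
Round up: n₂ = 79.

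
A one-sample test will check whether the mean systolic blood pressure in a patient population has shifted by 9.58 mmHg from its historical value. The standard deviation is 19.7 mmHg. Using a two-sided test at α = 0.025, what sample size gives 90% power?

n = 53

For a one-sample z-test, n = ((z_{α/2} + z_β)·σ/δ)².
z_{α/2} = 2.241 (two-sided α = 0.025); z_β = 1.282 (power 90% → β = 0.1).
n = (3.523 × 19.7 / 9.58)² = 52.48
Round up: n = 53.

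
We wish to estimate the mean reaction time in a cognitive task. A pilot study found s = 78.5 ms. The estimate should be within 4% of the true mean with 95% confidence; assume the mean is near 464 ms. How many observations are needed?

69

For a mean, the margin of error is E = z·σ/√n, so n = (zσ/E)².
At 95% confidence, z = 1.960.
E = 4% of 464 = 18.56 ms.
n = (1.960 × 78.5 / 18.56)² = 68.72
Round up: n = 69.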